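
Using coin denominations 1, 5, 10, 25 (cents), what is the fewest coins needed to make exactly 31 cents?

3

Use the largest denomination that fits, subtract, and repeat.
31 − 1×25→6 − 1×5→1 − 1×1→0
Total coins = 1 + 1 + 1 = 3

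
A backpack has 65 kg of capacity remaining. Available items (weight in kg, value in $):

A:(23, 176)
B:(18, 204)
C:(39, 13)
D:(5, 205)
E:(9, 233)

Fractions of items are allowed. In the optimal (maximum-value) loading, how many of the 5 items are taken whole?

Greedy by value/weight ratio, highest first.
Order: D (205/5=41.00) > E (233/9=25.89) > B (204/18=11.33) > A (176/23=7.65) > C (13/39=0.33)
Fill: take D (5 @ 205) → take E (9 @ 233) → take B (18 @ 204) → take A (23 @ 176) → take 10/39 of C → 3.33; 65/65 used.
4 item(s) taken whole; one partial (take 10/39 of C).

4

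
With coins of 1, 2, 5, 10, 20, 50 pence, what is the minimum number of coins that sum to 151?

151 = 3×50 + 1×1
Total coins = 3 + 1 = 4

4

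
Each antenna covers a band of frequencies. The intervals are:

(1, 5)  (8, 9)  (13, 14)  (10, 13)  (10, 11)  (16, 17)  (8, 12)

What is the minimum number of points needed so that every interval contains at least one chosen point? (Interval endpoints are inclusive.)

5

Process intervals by earliest right end; each time one isn't hit yet, stab at its right endpoint.
Sorted: [1,5] [8,9] [10,11] [8,12] [10,13] [13,14] [16,17]
{[1,5]} hit by 5; {[8,9]} hit by 9; {[10,11],[8,12],[10,13]} hit by 11; {[13,14]} hit by 14; {[16,17]} hit by 17.
Points: 5, 9, 11, 14, 17 (5 total).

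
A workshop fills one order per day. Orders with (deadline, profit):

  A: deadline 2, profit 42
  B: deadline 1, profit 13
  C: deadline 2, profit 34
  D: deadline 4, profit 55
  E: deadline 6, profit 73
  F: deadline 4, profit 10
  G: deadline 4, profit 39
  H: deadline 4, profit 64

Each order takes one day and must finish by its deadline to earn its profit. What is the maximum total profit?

Profit order: E=73 H=64 D=55 A=42 G=39 C=34 B=13 F=10
Assign: E→slot 6, H→slot 4, D→slot 3, A→slot 2, G→slot 1, C skipped, B skipped, F skipped.
Slots: [1:G] [2:A] [3:D] [4:H] [6:E]
Profit = 39 + 42 + 55 + 64 + 73 = 273

273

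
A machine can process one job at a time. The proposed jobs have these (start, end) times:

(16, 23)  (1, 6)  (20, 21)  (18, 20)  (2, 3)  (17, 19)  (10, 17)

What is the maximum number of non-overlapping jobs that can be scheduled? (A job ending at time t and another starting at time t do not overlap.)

4

Order by finish time; keep every interval that doesn't clash with the previous kept one.
By end time: (2,3), (1,6), (10,17), (17,19), (18,20), (20,21), (16,23).
Pick (2,3); next start ≥ 3 → (10,17); next start ≥ 17 → (17,19); next start ≥ 19 → (20,21).
Selected 4 jobs.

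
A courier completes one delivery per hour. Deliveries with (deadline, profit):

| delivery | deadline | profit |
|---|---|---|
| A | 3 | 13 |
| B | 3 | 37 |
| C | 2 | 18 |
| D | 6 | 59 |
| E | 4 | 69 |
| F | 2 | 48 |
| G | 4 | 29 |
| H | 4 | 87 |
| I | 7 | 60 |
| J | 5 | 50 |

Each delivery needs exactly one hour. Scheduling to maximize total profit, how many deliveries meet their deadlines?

Take jobs in profit order; each goes to the latest open slot no later than its deadline.
Profit order: H=87 E=69 I=60 D=59 J=50 F=48 B=37 G=29 C=18 A=13
Assign: H→slot 4, E→slot 3, I→slot 7, D→slot 6, J→slot 5, F→slot 2, B→slot 1, G skipped, C skipped, A skipped.
Slots: [1:B] [2:F] [3:E] [4:H] [5:J] [6:D] [7:I]
7 of 10 scheduled.

7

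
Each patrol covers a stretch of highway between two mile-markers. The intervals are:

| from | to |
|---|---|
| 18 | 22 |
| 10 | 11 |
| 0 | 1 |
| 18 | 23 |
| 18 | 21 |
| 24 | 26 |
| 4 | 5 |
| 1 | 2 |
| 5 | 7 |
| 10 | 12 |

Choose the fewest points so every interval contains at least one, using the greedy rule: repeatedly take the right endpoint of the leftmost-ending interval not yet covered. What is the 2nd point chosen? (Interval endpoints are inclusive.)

By right end: [0,1]  [1,2]  [4,5]  [5,7]  [10,11]  [10,12]  [18,21]  [18,22]  [18,23]  [24,26]
[0,1] uncovered → point at 1; [4,5] uncovered → point at 5; [10,11] uncovered → point at 11; [18,21] uncovered → point at 21; [24,26] uncovered → point at 26.
Points: 1, 5, 11, 21, 26 (5 total).

5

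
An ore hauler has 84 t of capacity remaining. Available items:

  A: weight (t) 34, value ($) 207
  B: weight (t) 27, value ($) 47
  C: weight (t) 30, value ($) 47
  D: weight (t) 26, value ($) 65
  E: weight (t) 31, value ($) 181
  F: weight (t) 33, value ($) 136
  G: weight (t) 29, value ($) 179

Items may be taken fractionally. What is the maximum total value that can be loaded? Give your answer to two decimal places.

Greedy by value/weight ratio, highest first.
Ratios (sorted): G 6.17, A 6.09, E 5.84, F 4.12, D 2.50, B 1.74, C 1.57
take G (29 @ 179); take A (34 @ 207); take 21/31 of E → 122.61. Capacity used 84/84.
Total value = 508.61

508.61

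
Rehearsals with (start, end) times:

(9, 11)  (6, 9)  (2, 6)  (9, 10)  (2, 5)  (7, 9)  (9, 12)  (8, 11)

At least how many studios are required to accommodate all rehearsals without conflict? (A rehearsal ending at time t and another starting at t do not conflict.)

Count concurrent intervals with a sweep; the peak is the room count.
starts: [2, 2, 6, 7, 8, 9, 9, 9]
ends:   [5, 6, 9, 9, 10, 11, 11, 12]
s2→1 s2→2 e5→1 e6→0 s6→1 s7→2 s8→3 e9→2 e9→1 s9→2 s9→3 s9→4  — peak 4.

4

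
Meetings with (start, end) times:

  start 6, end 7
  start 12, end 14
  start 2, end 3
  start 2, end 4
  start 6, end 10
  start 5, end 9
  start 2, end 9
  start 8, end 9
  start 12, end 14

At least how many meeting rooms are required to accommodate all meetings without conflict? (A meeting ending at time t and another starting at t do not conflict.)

Count concurrent intervals with a sweep; the peak is the room count.
Events (time:±→running): 2:+→1 2:+→2 2:+→3 3:-→2 4:-→1 5:+→2 6:+→3 6:+→4 … peak 4.

4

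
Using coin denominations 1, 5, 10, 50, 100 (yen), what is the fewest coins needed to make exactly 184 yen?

9

184 − 1×100→84 − 1×50→34 − 3×10→4 − 4×1→0
Total coins = 1 + 1 + 3 + 4 = 9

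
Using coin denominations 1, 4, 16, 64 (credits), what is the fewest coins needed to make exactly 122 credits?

122 = 1×64 + 3×16 + 2×4 + 2×1
Total coins = 1 + 3 + 2 + 2 = 8

8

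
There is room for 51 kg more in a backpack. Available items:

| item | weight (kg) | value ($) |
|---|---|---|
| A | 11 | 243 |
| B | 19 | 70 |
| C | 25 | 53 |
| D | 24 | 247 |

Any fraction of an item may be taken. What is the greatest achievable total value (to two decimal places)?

548.95

Sort by value per unit weight and fill in that order.
Ratios (sorted): A 22.09, D 10.29, B 3.68, C 2.12
take A (11 @ 243); take D (24 @ 247); take 16/19 of B → 58.95. Capacity used 51/51.
Total value = 548.95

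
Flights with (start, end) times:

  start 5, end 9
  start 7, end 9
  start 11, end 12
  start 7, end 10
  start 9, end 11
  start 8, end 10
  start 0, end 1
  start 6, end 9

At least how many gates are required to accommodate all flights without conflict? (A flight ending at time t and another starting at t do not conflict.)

The answer is the maximum number of intervals overlapping at any instant.
starts: [0, 5, 6, 7, 7, 8, 9, 11]
ends:   [1, 9, 9, 9, 10, 10, 11, 12]
s0→1 e1→0 s5→1 s6→2 s7→3 s7→4 s8→5  — peak 5.

5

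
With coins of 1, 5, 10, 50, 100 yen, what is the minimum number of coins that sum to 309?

8

Use the largest denomination that fits, subtract, and repeat.
309 = 3×100 + 1×5 + 4×1
Total coins = 3 + 1 + 4 = 8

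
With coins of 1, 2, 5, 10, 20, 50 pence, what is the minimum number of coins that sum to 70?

70 − 1×50→20 − 1×20→0
Total coins = 1 + 1 = 2

2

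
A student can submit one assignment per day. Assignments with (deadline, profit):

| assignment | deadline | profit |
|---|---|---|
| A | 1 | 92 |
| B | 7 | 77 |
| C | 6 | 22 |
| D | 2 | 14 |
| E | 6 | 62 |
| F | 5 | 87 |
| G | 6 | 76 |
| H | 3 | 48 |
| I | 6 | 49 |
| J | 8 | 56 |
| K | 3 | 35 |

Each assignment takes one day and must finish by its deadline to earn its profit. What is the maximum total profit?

547

Profit order: A=92 F=87 B=77 G=76 E=62 J=56 I=49 H=48 K=35 C=22 D=14
Assign: A→slot 1, F→slot 5, B→slot 7, G→slot 6, E→slot 4, J→slot 8, I→slot 3, H→slot 2, K skipped, C skipped, D skipped.
Slots: [1:A] [2:H] [3:I] [4:E] [5:F] [6:G] [7:B] [8:J]
Profit = 92 + 48 + 49 + 62 + 87 + 76 + 77 + 56 = 547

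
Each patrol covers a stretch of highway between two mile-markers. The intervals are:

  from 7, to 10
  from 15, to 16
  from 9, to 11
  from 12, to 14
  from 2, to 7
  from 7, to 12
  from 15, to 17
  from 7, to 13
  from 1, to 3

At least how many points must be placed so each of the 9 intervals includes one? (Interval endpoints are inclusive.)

4

Sorted: [1,3] [2,7] [7,10] [9,11] [7,12] [7,13] [12,14] [15,16] [15,17]
{[1,3],[2,7]} hit by 3; {[7,10],[9,11],[7,12],[7,13]} hit by 10; {[12,14]} hit by 14; {[15,16],[15,17]} hit by 16.
Points: 3, 10, 14, 16 (4 total).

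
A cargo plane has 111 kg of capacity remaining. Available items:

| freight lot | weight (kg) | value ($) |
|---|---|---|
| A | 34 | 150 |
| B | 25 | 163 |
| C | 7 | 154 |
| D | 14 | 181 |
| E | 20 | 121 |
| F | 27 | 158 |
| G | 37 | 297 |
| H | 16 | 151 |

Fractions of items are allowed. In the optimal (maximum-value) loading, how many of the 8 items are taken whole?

Greedy by value/weight ratio, highest first.
Ratios (sorted): C 22.00, D 12.93, H 9.44, G 8.03, B 6.52, E 6.05, F 5.85, A 4.41
take C (7 @ 154); take D (14 @ 181); take H (16 @ 151); take G (37 @ 297); take B (25 @ 163); take 12/20 of E → 72.60. Capacity used 111/111.
5 item(s) taken whole; one partial (take 12/20 of E).

5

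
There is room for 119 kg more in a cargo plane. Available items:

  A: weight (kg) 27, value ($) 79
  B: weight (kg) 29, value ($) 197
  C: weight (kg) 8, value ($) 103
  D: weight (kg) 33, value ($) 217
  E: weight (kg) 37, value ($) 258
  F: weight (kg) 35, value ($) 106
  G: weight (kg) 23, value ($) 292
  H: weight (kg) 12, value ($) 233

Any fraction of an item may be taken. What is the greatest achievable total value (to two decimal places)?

Sort by value per unit weight and fill in that order.
Order: H (233/12=19.42) > C (103/8=12.88) > G (292/23=12.70) > E (258/37=6.97) > B (197/29=6.79) > D (217/33=6.58) > F (106/35=3.03) > A (79/27=2.93)
Fill: take H (12 @ 233) → take C (8 @ 103) → take G (23 @ 292) → take E (37 @ 258) → take B (29 @ 197) → take 10/33 of D → 65.76; 119/119 used.
Total value = 1148.76

1148.76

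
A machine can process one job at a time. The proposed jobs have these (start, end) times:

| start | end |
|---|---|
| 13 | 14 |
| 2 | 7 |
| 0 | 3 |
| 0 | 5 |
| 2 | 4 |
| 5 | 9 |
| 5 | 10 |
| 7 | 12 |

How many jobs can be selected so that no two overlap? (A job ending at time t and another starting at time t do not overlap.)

3

Greedy by earliest finish: after sorting by end time, pick each interval compatible with the last pick.
Sorted by end: (0,3)  (2,4)  (0,5)  (2,7)  (5,9)  (5,10)  (7,12)  (13,14)
take (0,3); skip (2,4); skip (0,5); skip (2,7); take (5,9); skip (7,12); take (13,14).
Selected 3 jobs.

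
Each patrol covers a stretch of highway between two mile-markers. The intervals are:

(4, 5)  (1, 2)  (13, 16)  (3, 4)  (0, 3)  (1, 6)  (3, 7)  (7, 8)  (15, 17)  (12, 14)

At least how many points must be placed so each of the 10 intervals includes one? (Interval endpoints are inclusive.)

5

Process intervals by earliest right end; each time one isn't hit yet, stab at its right endpoint.
Sorted: [1,2] [0,3] [3,4] [4,5] [1,6] [3,7] [7,8] [12,14] [13,16] [15,17]
{[1,2],[0,3]} hit by 2; {[3,4],[4,5],[1,6],[3,7]} hit by 4; {[7,8]} hit by 8; {[12,14],[13,16]} hit by 14; {[15,17]} hit by 17.
Points: 2, 4, 8, 14, 17 (5 total).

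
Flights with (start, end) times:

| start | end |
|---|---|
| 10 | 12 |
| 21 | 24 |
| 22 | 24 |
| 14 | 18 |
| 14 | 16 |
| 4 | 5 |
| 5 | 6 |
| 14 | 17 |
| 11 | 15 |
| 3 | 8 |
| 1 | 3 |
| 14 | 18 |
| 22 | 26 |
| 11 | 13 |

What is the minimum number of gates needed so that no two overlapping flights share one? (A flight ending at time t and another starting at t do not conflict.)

Events (time:±→running): 1:+→1 3:-→0 3:+→1 4:+→2 5:-→1 5:+→2 6:-→1 8:-→0 10:+→1 11:+→2 11:+→3 12:-→2 13:-→1 14:+→2 14:+→3 14:+→4 14:+→5 … peak 5.

5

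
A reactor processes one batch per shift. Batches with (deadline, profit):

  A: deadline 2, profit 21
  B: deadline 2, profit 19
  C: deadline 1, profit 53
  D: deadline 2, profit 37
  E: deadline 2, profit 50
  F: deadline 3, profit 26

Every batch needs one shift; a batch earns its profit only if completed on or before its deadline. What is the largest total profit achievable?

129

Take jobs in profit order; each goes to the latest open slot no later than its deadline.
Profit order: C=53 E=50 D=37 F=26 A=21 B=19
Assign: C→slot 1, E→slot 2, D skipped, F→slot 3, A skipped, B skipped.
Slots: [1:C] [2:E] [3:F]
Profit = 53 + 50 + 26 = 129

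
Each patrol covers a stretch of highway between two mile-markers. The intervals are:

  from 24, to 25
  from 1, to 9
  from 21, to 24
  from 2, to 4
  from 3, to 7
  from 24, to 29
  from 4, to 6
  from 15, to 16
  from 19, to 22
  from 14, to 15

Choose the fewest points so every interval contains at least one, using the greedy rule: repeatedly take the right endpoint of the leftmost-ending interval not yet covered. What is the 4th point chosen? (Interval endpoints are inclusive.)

Process intervals by earliest right end; each time one isn't hit yet, stab at its right endpoint.
Sorted: [2,4] [4,6] [3,7] [1,9] [14,15] [15,16] [19,22] [21,24] [24,25] [24,29]
{[2,4],[4,6],[3,7],[1,9]} hit by 4; {[14,15],[15,16]} hit by 15; {[19,22],[21,24]} hit by 22; {[24,25],[24,29]} hit by 25.
Points: 4, 15, 22, 25 (4 total).

25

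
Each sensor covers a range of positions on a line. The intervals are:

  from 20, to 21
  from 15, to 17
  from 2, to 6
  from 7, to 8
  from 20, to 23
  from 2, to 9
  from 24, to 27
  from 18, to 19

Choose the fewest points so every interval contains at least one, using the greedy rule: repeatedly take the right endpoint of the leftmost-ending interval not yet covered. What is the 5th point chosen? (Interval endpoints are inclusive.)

Process intervals by earliest right end; each time one isn't hit yet, stab at its right endpoint.
Sorted: [2,6] [7,8] [2,9] [15,17] [18,19] [20,21] [20,23] [24,27]
{[2,6]} hit by 6; {[7,8],[2,9]} hit by 8; {[15,17]} hit by 17; {[18,19]} hit by 19; {[20,21],[20,23]} hit by 21; {[24,27]} hit by 27.
Points: 6, 8, 17, 19, 21, 27 (6 total).

21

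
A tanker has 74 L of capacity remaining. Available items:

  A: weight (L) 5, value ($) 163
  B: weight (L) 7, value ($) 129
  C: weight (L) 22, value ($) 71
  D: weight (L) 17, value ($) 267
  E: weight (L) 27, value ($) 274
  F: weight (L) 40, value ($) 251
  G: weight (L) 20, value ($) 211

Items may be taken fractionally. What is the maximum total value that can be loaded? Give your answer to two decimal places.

1023.70

Greedy by value/weight ratio, highest first.
Order: A (163/5=32.60) > B (129/7=18.43) > D (267/17=15.71) > G (211/20=10.55) > E (274/27=10.15) > F (251/40=6.28) > C (71/22=3.23)
Fill: take A (5 @ 163) → take B (7 @ 129) → take D (17 @ 267) → take G (20 @ 211) → take 25/27 of E → 253.70; 74/74 used.
Total value = 1023.70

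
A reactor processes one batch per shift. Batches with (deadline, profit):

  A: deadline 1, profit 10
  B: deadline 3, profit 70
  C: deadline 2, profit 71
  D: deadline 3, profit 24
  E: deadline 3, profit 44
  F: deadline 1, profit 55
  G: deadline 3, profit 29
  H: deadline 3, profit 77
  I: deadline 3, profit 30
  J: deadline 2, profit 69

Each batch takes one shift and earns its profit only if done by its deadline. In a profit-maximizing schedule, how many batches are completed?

3

Sort by profit descending; place each in the latest free slot ≤ its deadline.
By profit: H(d3,77), C(d2,71), B(d3,70), J(d2,69), F(d1,55), E(d3,44), I(d3,30), G(d3,29), D(d3,24), A(d1,10)
H→slot 3; C→slot 2; B→slot 1; J skipped; F skipped; E skipped; I skipped; G skipped; D skipped; A skipped.
3 of 10 scheduled.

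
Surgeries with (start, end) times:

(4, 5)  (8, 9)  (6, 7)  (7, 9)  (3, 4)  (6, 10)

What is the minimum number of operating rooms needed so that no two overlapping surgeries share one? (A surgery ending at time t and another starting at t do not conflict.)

Count concurrent intervals with a sweep; the peak is the room count.
Events (time:±→running): 3:+→1 4:-→0 4:+→1 5:-→0 6:+→1 6:+→2 7:-→1 7:+→2 8:+→3 … peak 3.

3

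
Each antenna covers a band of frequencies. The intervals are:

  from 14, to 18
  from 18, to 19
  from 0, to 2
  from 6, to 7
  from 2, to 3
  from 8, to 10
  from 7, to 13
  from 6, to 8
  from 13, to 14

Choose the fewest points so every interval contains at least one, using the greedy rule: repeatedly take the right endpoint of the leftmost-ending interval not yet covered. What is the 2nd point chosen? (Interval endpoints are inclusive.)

7

Sort by right endpoint; whenever an interval is uncovered, place a point at its right end.
By right end: [0,2]  [2,3]  [6,7]  [6,8]  [8,10]  [7,13]  [13,14]  [14,18]  [18,19]
[0,2] uncovered → point at 2; [6,7] uncovered → point at 7; [8,10] uncovered → point at 10; [13,14] uncovered → point at 14; [18,19] uncovered → point at 19.
Points: 2, 7, 10, 14, 19 (5 total).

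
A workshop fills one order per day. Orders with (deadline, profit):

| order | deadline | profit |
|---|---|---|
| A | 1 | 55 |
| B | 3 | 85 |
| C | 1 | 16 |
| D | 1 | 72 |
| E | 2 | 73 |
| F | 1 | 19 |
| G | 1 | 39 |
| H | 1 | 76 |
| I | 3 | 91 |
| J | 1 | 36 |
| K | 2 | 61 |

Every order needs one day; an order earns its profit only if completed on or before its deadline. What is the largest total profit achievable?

Take jobs in profit order; each goes to the latest open slot no later than its deadline.
Profit order: I=91 B=85 H=76 E=73 D=72 K=61 A=55 G=39 J=36 F=19 C=16
Assign: I→slot 3, B→slot 2, H→slot 1, E skipped, D skipped, K skipped, A skipped, G skipped, J skipped, F skipped, C skipped.
Slots: [1:H] [2:B] [3:I]
Profit = 76 + 85 + 91 = 252

252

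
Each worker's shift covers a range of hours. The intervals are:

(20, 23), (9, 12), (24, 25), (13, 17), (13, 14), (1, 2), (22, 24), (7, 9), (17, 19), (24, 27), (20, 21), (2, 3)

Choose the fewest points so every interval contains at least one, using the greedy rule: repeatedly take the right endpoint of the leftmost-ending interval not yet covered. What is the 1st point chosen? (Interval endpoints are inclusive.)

Sort by right endpoint; whenever an interval is uncovered, place a point at its right end.
By right end: [1,2]  [2,3]  [7,9]  [9,12]  [13,14]  [13,17]  [17,19]  [20,21]  [20,23]  [22,24]  [24,25]  [24,27]
[1,2] uncovered → point at 2; [7,9] uncovered → point at 9; [13,14] uncovered → point at 14; [17,19] uncovered → point at 19; [20,21] uncovered → point at 21; [22,24] uncovered → point at 24.
Points: 2, 9, 14, 19, 21, 24 (6 total).

2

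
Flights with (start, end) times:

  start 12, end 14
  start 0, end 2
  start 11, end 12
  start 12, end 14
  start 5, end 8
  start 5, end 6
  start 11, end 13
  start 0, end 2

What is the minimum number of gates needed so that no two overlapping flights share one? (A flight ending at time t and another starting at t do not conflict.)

Events (time:±→running): 0:+→1 0:+→2 2:-→1 2:-→0 5:+→1 5:+→2 6:-→1 8:-→0 11:+→1 11:+→2 12:-→1 12:+→2 12:+→3 … peak 3.

3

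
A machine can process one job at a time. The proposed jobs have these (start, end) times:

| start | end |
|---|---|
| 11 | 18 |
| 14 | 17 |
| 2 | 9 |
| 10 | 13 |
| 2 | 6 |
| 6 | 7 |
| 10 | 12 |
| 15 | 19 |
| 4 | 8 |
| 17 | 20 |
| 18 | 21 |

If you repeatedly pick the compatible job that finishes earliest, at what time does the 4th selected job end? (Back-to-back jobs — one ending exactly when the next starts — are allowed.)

17

By end time: (2,6), (6,7), (4,8), (2,9), (10,12), (10,13), (14,17), (11,18), (15,19), (17,20), (18,21).
Pick (2,6); next start ≥ 6 → (6,7); next start ≥ 7 → (10,12); next start ≥ 12 → (14,17); next start ≥ 17 → (17,20).
Selected: (2,6) (6,7) (10,12) (14,17) (17,20)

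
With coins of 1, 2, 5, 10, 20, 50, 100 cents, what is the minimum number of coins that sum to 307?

5

Greedy: take as many of the largest coin as possible, then repeat with the remainder.
307 − 3×100→7 − 1×5→2 − 1×2→0
Total coins = 3 + 1 + 1 = 5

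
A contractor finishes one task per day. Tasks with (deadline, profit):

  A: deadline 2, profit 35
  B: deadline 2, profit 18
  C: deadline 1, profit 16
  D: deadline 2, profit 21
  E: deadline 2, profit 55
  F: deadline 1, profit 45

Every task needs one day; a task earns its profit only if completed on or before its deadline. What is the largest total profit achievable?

100

Sort by profit descending; place each in the latest free slot ≤ its deadline.
Profit order: E=55 F=45 A=35 D=21 B=18 C=16
Assign: E→slot 2, F→slot 1, A skipped, D skipped, B skipped, C skipped.
Slots: [1:F] [2:E]
Profit = 45 + 55 = 100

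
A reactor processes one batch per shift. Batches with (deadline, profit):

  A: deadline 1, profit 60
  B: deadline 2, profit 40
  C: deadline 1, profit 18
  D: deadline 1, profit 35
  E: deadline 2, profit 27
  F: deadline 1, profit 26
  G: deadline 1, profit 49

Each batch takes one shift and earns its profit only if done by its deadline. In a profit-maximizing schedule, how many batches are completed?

Take jobs in profit order; each goes to the latest open slot no later than its deadline.
Profit order: A=60 G=49 B=40 D=35 E=27 F=26 C=18
Assign: A→slot 1, G skipped, B→slot 2, D skipped, E skipped, F skipped, C skipped.
Slots: [1:A] [2:B]
2 of 7 scheduled.

2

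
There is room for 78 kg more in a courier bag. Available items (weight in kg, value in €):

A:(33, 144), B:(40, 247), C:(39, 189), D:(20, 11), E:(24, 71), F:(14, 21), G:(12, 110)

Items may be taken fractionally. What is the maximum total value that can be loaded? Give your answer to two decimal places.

Sort by value per unit weight and fill in that order.
Order: G (110/12=9.17) > B (247/40=6.17) > C (189/39=4.85) > A (144/33=4.36) > E (71/24=2.96) > F (21/14=1.50) > D (11/20=0.55)
Fill: take G (12 @ 110) → take B (40 @ 247) → take 26/39 of C → 126.00; 78/78 used.
Total value = 483.00

483.00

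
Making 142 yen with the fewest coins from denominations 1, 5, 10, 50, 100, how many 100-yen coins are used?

1

Use the largest denomination that fits, subtract, and repeat.
142 = 1×100 + 4×10 + 2×1
Count of 100: 1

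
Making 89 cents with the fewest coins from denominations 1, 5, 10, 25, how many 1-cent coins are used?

Use the largest denomination that fits, subtract, and repeat.
89 − 3×25→14 − 1×10→4 − 4×1→0
Count of 1: 4

4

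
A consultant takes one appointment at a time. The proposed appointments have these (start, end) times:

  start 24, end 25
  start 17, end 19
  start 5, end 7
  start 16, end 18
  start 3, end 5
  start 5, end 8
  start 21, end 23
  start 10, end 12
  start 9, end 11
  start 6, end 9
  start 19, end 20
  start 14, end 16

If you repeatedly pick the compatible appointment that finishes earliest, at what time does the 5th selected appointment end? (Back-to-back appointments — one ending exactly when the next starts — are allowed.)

Sort by end time and greedily take each interval whose start is ≥ the last chosen end.
Sorted by end: (3,5)  (5,7)  (5,8)  (6,9)  (9,11)  (10,12)  (14,16)  (16,18)  (17,19)  (19,20)  (21,23)  (24,25)
take (3,5); take (5,7); skip (5,8); skip (6,9); take (9,11); skip (10,12); take (14,16); take (16,18); take (19,20); take (21,23); take (24,25).
Selected: (3,5) (5,7) (9,11) (14,16) (16,18) (19,20) (21,23) (24,25)

18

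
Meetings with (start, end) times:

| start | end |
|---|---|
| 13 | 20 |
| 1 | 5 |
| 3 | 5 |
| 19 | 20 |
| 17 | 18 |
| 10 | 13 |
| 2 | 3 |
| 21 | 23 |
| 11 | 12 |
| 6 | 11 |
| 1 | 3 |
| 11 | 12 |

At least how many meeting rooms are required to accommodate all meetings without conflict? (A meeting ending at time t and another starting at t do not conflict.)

3

Count concurrent intervals with a sweep; the peak is the room count.
Events (time:±→running): 1:+→1 1:+→2 2:+→3 … peak 3.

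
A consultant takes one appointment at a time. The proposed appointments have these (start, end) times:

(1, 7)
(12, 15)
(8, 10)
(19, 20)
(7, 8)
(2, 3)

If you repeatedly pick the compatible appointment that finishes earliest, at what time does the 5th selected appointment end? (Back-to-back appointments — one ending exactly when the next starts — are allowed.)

20

By end time: (2,3), (1,7), (7,8), (8,10), (12,15), (19,20).
Pick (2,3); next start ≥ 3 → (7,8); next start ≥ 8 → (8,10); next start ≥ 10 → (12,15); next start ≥ 15 → (19,20).
Selected: (2,3) (7,8) (8,10) (12,15) (19,20)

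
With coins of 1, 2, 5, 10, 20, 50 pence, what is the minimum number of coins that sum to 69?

Greedy: take as many of the largest coin as possible, then repeat with the remainder.
69 − 1×50→19 − 1×10→9 − 1×5→4 − 2×2→0
Total coins = 1 + 1 + 1 + 2 = 5

5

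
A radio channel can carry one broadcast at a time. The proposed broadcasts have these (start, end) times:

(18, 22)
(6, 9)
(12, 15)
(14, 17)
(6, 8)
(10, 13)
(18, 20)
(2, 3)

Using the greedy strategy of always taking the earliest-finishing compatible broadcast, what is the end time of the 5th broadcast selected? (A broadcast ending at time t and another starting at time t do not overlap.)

Order by finish time; keep every interval that doesn't clash with the previous kept one.
By end time: (2,3), (6,8), (6,9), (10,13), (12,15), (14,17), (18,20), (18,22).
Pick (2,3); next start ≥ 3 → (6,8); next start ≥ 8 → (10,13); next start ≥ 13 → (14,17); next start ≥ 17 → (18,20).
Selected: (2,3) (6,8) (10,13) (14,17) (18,20)

20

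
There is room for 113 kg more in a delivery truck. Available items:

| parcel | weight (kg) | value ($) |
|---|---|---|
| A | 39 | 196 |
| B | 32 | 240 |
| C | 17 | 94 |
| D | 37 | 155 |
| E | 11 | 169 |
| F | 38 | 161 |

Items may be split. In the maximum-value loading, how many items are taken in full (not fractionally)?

4

Order: E (169/11=15.36) > B (240/32=7.50) > C (94/17=5.53) > A (196/39=5.03) > F (161/38=4.24) > D (155/37=4.19)
Fill: take E (11 @ 169) → take B (32 @ 240) → take C (17 @ 94) → take A (39 @ 196) → take 14/38 of F → 59.32; 113/113 used.
4 item(s) taken whole; one partial (take 14/38 of F).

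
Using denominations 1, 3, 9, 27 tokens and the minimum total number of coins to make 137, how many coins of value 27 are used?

5

Use the largest denomination that fits, subtract, and repeat.
137 = 5×27 + 2×1
Count of 27: 5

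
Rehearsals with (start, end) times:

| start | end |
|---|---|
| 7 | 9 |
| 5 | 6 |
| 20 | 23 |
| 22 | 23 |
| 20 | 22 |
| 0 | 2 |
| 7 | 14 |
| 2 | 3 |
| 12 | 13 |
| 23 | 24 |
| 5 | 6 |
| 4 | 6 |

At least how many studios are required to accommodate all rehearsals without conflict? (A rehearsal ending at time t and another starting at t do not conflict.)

3

Events (time:±→running): 0:+→1 2:-→0 2:+→1 3:-→0 4:+→1 5:+→2 5:+→3 … peak 3.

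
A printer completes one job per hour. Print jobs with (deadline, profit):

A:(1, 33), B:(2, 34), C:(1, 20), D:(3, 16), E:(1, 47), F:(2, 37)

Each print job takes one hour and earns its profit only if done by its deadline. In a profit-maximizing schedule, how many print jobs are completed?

Take jobs in profit order; each goes to the latest open slot no later than its deadline.
Profit order: E=47 F=37 B=34 A=33 C=20 D=16
Assign: E→slot 1, F→slot 2, B skipped, A skipped, C skipped, D→slot 3.
Slots: [1:E] [2:F] [3:D]
3 of 6 scheduled.

3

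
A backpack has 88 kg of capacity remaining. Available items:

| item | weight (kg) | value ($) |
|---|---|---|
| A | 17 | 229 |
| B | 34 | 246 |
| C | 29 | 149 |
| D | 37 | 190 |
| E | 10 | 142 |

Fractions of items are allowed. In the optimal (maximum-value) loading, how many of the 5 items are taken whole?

3

Greedy by value/weight ratio, highest first.
Order: E (142/10=14.20) > A (229/17=13.47) > B (246/34=7.24) > C (149/29=5.14) > D (190/37=5.14)
Fill: take E (10 @ 142) → take A (17 @ 229) → take B (34 @ 246) → take 27/29 of C → 138.72; 88/88 used.
3 item(s) taken whole; one partial (take 27/29 of C).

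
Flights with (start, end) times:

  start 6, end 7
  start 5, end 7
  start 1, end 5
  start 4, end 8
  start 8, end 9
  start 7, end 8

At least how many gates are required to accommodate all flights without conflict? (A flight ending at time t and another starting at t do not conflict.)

The answer is the maximum number of intervals overlapping at any instant.
starts: [1, 4, 5, 6, 7, 8]
ends:   [5, 7, 7, 8, 8, 9]
s1→1 s4→2 e5→1 s5→2 s6→3  — peak 3.

3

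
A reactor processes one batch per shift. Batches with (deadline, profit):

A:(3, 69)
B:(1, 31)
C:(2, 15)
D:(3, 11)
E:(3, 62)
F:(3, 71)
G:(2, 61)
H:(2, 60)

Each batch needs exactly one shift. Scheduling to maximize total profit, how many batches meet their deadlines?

3

Take jobs in profit order; each goes to the latest open slot no later than its deadline.
By profit: F(d3,71), A(d3,69), E(d3,62), G(d2,61), H(d2,60), B(d1,31), C(d2,15), D(d3,11)
F→slot 3; A→slot 2; E→slot 1; G skipped; H skipped; B skipped; C skipped; D skipped.
3 of 8 scheduled.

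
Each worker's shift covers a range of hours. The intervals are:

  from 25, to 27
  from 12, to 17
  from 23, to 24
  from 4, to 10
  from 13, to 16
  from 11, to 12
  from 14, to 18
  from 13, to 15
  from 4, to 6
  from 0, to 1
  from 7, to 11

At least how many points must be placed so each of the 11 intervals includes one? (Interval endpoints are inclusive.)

Sorted: [0,1] [4,6] [4,10] [7,11] [11,12] [13,15] [13,16] [12,17] [14,18] [23,24] [25,27]
{[0,1]} hit by 1; {[4,6],[4,10]} hit by 6; {[7,11],[11,12]} hit by 11; {[13,15],[13,16],[12,17],[14,18]} hit by 15; {[23,24]} hit by 24; {[25,27]} hit by 27.
Points: 1, 6, 11, 15, 24, 27 (6 total).

6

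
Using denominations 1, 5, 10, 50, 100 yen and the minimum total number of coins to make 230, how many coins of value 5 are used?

0

Use the largest denomination that fits, subtract, and repeat.
230 − 2×100→30 − 3×10→0
Count of 5: 0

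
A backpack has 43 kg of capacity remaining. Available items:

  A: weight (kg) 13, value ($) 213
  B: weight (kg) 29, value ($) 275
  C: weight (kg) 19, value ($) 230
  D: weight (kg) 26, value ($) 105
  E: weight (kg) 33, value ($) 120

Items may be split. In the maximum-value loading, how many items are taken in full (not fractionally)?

Order: A (213/13=16.38) > C (230/19=12.11) > B (275/29=9.48) > D (105/26=4.04) > E (120/33=3.64)
Fill: take A (13 @ 213) → take C (19 @ 230) → take 11/29 of B → 104.31; 43/43 used.
2 item(s) taken whole; one partial (take 11/29 of B).

2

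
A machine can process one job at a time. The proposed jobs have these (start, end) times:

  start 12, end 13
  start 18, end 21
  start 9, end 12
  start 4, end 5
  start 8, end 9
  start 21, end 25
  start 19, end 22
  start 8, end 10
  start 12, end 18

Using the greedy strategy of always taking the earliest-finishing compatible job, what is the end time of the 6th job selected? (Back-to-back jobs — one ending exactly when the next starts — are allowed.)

25

Sort by end time and greedily take each interval whose start is ≥ the last chosen end.
Sorted by end: (4,5)  (8,9)  (8,10)  (9,12)  (12,13)  (12,18)  (18,21)  (19,22)  (21,25)
take (4,5); take (8,9); skip (8,10); take (9,12); take (12,13); take (18,21); take (21,25).
Selected: (4,5) (8,9) (9,12) (12,13) (18,21) (21,25)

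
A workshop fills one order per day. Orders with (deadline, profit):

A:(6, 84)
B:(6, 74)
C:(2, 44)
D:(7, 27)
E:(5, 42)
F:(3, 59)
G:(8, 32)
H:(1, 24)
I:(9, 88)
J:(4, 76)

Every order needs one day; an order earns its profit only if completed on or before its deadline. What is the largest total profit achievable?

Profit order: I=88 A=84 J=76 B=74 F=59 C=44 E=42 G=32 D=27 H=24
Assign: I→slot 9, A→slot 6, J→slot 4, B→slot 5, F→slot 3, C→slot 2, E→slot 1, G→slot 8, D→slot 7, H skipped.
Slots: [1:E] [2:C] [3:F] [4:J] [5:B] [6:A] [7:D] [8:G] [9:I]
Profit = 42 + 44 + 59 + 76 + 74 + 84 + 27 + 32 + 88 = 526

526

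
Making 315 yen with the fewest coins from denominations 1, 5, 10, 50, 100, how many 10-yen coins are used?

1

315 − 3×100→15 − 1×10→5 − 1×5→0
Count of 10: 1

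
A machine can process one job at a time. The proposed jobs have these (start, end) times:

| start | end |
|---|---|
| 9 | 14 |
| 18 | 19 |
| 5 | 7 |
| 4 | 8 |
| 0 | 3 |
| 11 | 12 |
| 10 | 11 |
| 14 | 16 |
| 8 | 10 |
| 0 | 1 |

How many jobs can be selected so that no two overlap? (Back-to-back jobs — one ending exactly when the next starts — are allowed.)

Sorted by end: (0,1)  (0,3)  (5,7)  (4,8)  (8,10)  (10,11)  (11,12)  (9,14)  (14,16)  (18,19)
take (0,1); take (5,7); take (8,10); take (10,11); take (11,12); take (14,16); take (18,19).
Selected 7 jobs.

7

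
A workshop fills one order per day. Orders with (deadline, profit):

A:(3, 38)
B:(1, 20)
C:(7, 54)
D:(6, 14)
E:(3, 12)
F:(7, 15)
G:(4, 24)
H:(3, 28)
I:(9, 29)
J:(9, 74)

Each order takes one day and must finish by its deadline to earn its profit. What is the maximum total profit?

Sort by profit descending; place each in the latest free slot ≤ its deadline.
By profit: J(d9,74), C(d7,54), A(d3,38), I(d9,29), H(d3,28), G(d4,24), B(d1,20), F(d7,15), D(d6,14), E(d3,12)
J→slot 9; C→slot 7; A→slot 3; I→slot 8; H→slot 2; G→slot 4; B→slot 1; F→slot 6; D→slot 5; E skipped.
Profit = 20 + 28 + 38 + 24 + 14 + 15 + 54 + 29 + 74 = 296

296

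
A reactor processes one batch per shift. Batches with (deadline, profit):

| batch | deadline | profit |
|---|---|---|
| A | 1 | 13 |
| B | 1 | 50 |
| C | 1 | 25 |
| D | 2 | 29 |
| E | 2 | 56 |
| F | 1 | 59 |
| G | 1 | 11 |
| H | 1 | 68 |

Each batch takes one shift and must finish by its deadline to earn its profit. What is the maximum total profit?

124

Sort by profit descending; place each in the latest free slot ≤ its deadline.
Profit order: H=68 F=59 E=56 B=50 D=29 C=25 A=13 G=11
Assign: H→slot 1, F skipped, E→slot 2, B skipped, D skipped, C skipped, A skipped, G skipped.
Slots: [1:H] [2:E]
Profit = 68 + 56 = 124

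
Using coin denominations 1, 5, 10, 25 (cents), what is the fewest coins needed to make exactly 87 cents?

Greedy: take as many of the largest coin as possible, then repeat with the remainder.
87 − 3×25→12 − 1×10→2 − 2×1→0
Total coins = 3 + 1 + 2 = 6

6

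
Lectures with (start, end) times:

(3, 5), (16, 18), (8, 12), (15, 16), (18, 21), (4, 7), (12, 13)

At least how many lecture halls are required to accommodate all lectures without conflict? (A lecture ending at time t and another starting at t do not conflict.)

The answer is the maximum number of intervals overlapping at any instant.
Events (time:±→running): 3:+→1 4:+→2 … peak 2.

2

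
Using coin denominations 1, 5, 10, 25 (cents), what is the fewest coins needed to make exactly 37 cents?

4

Greedy: take as many of the largest coin as possible, then repeat with the remainder.
37 = 1×25 + 1×10 + 2×1
Total coins = 1 + 1 + 2 = 4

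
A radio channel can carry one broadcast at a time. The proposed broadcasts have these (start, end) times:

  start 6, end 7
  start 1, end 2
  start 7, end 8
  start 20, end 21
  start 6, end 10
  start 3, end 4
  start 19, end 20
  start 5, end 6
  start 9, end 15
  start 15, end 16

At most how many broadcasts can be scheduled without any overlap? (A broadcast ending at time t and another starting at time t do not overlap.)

By end time: (1,2), (3,4), (5,6), (6,7), (7,8), (6,10), (9,15), (15,16), (19,20), (20,21).
Pick (1,2); next start ≥ 2 → (3,4); next start ≥ 4 → (5,6); next start ≥ 6 → (6,7); next start ≥ 7 → (7,8); next start ≥ 8 → (9,15); next start ≥ 15 → (15,16); next start ≥ 16 → (19,20); next start ≥ 20 → (20,21).
Selected 9 broadcasts.

9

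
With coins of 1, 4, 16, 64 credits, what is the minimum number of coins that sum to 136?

4

Greedy: take as many of the largest coin as possible, then repeat with the remainder.
136 = 2×64 + 2×4
Total coins = 2 + 2 = 4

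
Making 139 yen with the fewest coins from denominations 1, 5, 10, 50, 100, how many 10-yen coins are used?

3

Use the largest denomination that fits, subtract, and repeat.
139 = 1×100 + 3×10 + 1×5 + 4×1
Count of 10: 3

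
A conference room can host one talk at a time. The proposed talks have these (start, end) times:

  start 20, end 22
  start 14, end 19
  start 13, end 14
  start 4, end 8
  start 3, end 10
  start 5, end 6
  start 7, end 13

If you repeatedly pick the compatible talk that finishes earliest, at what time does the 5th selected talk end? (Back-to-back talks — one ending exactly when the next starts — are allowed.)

22

Greedy by earliest finish: after sorting by end time, pick each interval compatible with the last pick.
By end time: (5,6), (4,8), (3,10), (7,13), (13,14), (14,19), (20,22).
Pick (5,6); next start ≥ 6 → (7,13); next start ≥ 13 → (13,14); next start ≥ 14 → (14,19); next start ≥ 19 → (20,22).
Selected: (5,6) (7,13) (13,14) (14,19) (20,22)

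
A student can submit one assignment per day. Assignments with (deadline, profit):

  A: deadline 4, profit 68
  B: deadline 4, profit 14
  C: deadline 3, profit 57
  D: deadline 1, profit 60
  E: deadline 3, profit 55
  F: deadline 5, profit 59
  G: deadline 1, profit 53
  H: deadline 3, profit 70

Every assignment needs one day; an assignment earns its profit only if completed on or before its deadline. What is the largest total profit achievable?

314

Sort by profit descending; place each in the latest free slot ≤ its deadline.
Profit order: H=70 A=68 D=60 F=59 C=57 E=55 G=53 B=14
Assign: H→slot 3, A→slot 4, D→slot 1, F→slot 5, C→slot 2, E skipped, G skipped, B skipped.
Slots: [1:D] [2:C] [3:H] [4:A] [5:F]
Profit = 60 + 57 + 70 + 68 + 59 = 314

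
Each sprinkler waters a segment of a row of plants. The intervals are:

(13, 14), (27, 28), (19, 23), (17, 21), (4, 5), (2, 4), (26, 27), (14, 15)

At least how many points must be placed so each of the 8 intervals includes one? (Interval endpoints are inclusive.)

Sorted: [2,4] [4,5] [13,14] [14,15] [17,21] [19,23] [26,27] [27,28]
{[2,4],[4,5]} hit by 4; {[13,14],[14,15]} hit by 14; {[17,21],[19,23]} hit by 21; {[26,27],[27,28]} hit by 27.
Points: 4, 14, 21, 27 (4 total).

4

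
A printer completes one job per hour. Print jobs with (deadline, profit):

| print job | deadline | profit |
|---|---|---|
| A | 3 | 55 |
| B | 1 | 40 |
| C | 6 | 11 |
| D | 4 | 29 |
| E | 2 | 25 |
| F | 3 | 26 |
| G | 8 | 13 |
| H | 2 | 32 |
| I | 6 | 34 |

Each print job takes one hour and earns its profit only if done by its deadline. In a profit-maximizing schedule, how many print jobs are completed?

7

By profit: A(d3,55), B(d1,40), I(d6,34), H(d2,32), D(d4,29), F(d3,26), E(d2,25), G(d8,13), C(d6,11)
A→slot 3; B→slot 1; I→slot 6; H→slot 2; D→slot 4; F skipped; E skipped; G→slot 8; C→slot 5.
7 of 9 scheduled.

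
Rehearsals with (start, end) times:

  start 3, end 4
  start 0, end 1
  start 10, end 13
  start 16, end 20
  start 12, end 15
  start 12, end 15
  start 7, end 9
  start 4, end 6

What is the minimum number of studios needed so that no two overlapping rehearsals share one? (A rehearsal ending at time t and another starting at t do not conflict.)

3

Count concurrent intervals with a sweep; the peak is the room count.
Events (time:±→running): 0:+→1 1:-→0 3:+→1 4:-→0 4:+→1 6:-→0 7:+→1 9:-→0 10:+→1 12:+→2 12:+→3 … peak 3.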